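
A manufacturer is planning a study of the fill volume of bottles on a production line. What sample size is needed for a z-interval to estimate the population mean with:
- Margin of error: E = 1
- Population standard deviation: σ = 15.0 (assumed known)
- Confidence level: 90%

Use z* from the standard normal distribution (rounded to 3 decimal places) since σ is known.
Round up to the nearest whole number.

Using z* since population σ is known (z-interval formula).

For 90% confidence, z* = 1.645 (from standard normal table)

Sample size formula for z-interval: n = (z*σ/E)²

n = (1.645 × 15.0 / 1)²
  = (24.675000)²
  = 608.8556

Round up to the nearest whole number: n = 609

609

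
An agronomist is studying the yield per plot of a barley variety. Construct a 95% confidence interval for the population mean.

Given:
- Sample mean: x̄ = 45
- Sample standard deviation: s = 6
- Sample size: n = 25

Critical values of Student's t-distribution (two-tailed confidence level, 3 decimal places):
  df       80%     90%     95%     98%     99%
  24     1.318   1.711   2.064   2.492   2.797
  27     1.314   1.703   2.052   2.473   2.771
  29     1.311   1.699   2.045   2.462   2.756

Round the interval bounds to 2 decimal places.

The population standard deviation σ is unknown (only the sample standard deviation s is given), so use a t-interval with df = n - 1 = 25 - 1 = 24.

For 95% confidence with df = 24, t* = 2.064 (from t-table)

Standard error: SE = s/√n = 6/√25 = 1.200000

Margin of error: E = t* × SE = 2.064 × 1.200000 = 2.4768

T-interval: x̄ ± E = 45 ± 2.4768 = (42.5232, 47.4768)

Rounded to 2 decimal places:

(42.52, 47.48)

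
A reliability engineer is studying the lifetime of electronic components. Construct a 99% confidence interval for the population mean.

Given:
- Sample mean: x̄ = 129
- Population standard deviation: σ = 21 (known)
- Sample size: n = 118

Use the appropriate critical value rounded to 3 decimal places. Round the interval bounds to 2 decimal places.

The population standard deviation σ is known, so use a z-interval (standard normal critical value).

For 99% confidence, z* = 2.576 (from standard normal table)

Standard error: SE = σ/√n = 21/√118 = 1.933207

Margin of error: E = z* × SE = 2.576 × 1.933207 = 4.9799

Z-interval: x̄ ± E = 129 ± 4.9799 = (124.0201, 133.9799)

Rounded to 2 decimal places:

(124.02, 133.98)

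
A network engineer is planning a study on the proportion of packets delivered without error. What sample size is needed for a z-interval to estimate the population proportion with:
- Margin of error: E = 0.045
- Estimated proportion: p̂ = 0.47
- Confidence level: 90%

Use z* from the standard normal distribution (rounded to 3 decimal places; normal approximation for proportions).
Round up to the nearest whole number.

Using z* for proportion z-interval (normal approximation).

For 90% confidence, z* = 1.645 (from standard normal table)

Sample size formula for proportion z-interval: n = z*²p̂(1-p̂)/E²

n = 1.645² × 0.47 × 0.53 / 0.045²
  = 2.706025 × 0.2491 / 0.002025
  = 332.8745

Round up to the nearest whole number: n = 333

333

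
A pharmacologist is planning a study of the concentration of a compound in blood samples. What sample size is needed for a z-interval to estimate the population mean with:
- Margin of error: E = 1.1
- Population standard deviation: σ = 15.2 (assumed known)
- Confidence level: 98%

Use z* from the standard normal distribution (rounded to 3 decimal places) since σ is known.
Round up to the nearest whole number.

Using z* since population σ is known (z-interval formula).

For 98% confidence, z* = 2.326 (from standard normal table)

Sample size formula for z-interval: n = (z*σ/E)²

n = (2.326 × 15.2 / 1.1)²
  = (32.141091)²
  = 1033.0497

Round up to the nearest whole number: n = 1034

1034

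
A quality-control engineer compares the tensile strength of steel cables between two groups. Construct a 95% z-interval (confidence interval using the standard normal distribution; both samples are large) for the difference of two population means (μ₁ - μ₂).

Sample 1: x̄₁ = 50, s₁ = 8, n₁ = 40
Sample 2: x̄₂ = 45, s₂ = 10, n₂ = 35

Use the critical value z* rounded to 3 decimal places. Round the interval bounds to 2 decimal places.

Both samples are large (n₁ = 40 ≥ 30, n₂ = 35 ≥ 30), so a z-interval for the difference of means applies.

Point estimate: x̄₁ - x̄₂ = 50 - 45 = 5

Standard error: SE = √(s₁²/n₁ + s₂²/n₂)
= √(8²/40 + 10²/35)
= √(1.600000 + 2.857143)
= 2.111195

For 95% confidence, z* = 1.96 (from standard normal table)
Margin of error: E = z* × SE = 1.96 × 2.111195 = 4.1379

Z-interval: (x̄₁ - x̄₂) ± E = 5 ± 4.1379 = (0.8621, 9.1379)

Rounded to 2 decimal places:

(0.86, 9.14)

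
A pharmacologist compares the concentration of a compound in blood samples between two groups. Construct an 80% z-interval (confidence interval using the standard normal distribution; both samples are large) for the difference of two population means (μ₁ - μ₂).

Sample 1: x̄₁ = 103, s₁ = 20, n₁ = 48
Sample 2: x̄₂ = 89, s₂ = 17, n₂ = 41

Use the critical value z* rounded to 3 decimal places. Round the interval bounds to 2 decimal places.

Both samples are large (n₁ = 48 ≥ 30, n₂ = 41 ≥ 30), so a z-interval for the difference of means applies.

Point estimate: x̄₁ - x̄₂ = 103 - 89 = 14

Standard error: SE = √(s₁²/n₁ + s₂²/n₂)
= √(20²/48 + 17²/41)
= √(8.333333 + 7.048780)
= 3.922004

For 80% confidence, z* = 1.282 (from standard normal table)
Margin of error: E = z* × SE = 1.282 × 3.922004 = 5.0280

Z-interval: (x̄₁ - x̄₂) ± E = 14 ± 5.0280 = (8.9720, 19.0280)

Rounded to 2 decimal places:

(8.97, 19.03)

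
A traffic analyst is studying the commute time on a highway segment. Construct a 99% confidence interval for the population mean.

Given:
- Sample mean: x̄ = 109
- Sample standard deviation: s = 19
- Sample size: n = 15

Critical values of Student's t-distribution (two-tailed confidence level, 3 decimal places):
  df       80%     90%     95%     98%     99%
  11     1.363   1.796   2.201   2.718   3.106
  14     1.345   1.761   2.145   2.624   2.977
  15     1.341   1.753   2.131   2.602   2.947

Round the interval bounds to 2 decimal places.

The population standard deviation σ is unknown (only the sample standard deviation s is given), so use a t-interval with df = n - 1 = 15 - 1 = 14.

For 99% confidence with df = 14, t* = 2.977 (from t-table)

Standard error: SE = s/√n = 19/√15 = 4.905779

Margin of error: E = t* × SE = 2.977 × 4.905779 = 14.6045

T-interval: x̄ ± E = 109 ± 14.6045 = (94.3955, 123.6045)

Rounded to 2 decimal places:

(94.40, 123.60)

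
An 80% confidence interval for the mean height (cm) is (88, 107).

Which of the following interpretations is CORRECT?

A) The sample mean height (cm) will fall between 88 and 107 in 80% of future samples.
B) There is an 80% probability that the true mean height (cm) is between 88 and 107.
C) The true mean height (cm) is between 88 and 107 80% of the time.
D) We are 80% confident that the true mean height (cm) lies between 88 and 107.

A confidence interval represents our confidence in the procedure, not a probability statement about the parameter.

Key concept: If we repeated this sampling process many times and computed an 80% CI each time, about 80% of those intervals would contain the true population parameter.

For this specific interval (88, 107):
- Midpoint (point estimate): 97.5
- Margin of error: 9.5

The correct interpretation is the one stating confidence that the true parameter lies in the interval — option D.

D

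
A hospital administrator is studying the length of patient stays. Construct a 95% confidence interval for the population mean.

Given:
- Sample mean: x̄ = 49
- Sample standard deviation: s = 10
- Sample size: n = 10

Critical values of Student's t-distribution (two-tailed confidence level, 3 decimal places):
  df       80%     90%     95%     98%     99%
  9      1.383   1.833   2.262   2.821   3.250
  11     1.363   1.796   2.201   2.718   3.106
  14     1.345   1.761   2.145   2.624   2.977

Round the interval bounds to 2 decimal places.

The population standard deviation σ is unknown (only the sample standard deviation s is given), so use a t-interval with df = n - 1 = 10 - 1 = 9.

For 95% confidence with df = 9, t* = 2.262 (from t-table)

Standard error: SE = s/√n = 10/√10 = 3.162278

Margin of error: E = t* × SE = 2.262 × 3.162278 = 7.1531

T-interval: x̄ ± E = 49 ± 7.1531 = (41.8469, 56.1531)

Rounded to 2 decimal places:

(41.85, 56.15)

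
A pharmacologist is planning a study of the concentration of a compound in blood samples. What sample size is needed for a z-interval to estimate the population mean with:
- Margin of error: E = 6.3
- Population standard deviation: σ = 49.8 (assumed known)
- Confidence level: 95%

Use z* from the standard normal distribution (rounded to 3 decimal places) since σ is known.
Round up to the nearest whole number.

Using z* since population σ is known (z-interval formula).

For 95% confidence, z* = 1.96 (from standard normal table)

Sample size formula for z-interval: n = (z*σ/E)²

n = (1.96 × 49.8 / 6.3)²
  = (15.493333)²
  = 240.0434

Round up to the nearest whole number: n = 241

241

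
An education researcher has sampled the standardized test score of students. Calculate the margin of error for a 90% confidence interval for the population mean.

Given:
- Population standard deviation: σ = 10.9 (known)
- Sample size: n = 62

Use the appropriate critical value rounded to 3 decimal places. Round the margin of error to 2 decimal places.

The population standard deviation σ is known, so use the z-interval margin of error formula.

For 90% confidence, z* = 1.645 (from standard normal table)

Margin of error formula for z-interval: E = z* × σ/√n

E = 1.645 × 10.9/√62
  = 1.645 × 1.384301
  = 2.2772

Rounded to 2 decimal places:

2.28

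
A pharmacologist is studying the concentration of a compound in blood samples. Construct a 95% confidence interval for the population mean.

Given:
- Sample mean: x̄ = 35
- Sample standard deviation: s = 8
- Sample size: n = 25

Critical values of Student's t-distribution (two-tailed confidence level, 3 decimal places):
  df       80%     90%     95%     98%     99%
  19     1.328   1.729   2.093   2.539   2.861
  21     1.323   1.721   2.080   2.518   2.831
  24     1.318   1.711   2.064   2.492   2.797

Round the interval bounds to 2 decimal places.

The population standard deviation σ is unknown (only the sample standard deviation s is given), so use a t-interval with df = n - 1 = 25 - 1 = 24.

For 95% confidence with df = 24, t* = 2.064 (from t-table)

Standard error: SE = s/√n = 8/√25 = 1.600000

Margin of error: E = t* × SE = 2.064 × 1.600000 = 3.3024

T-interval: x̄ ± E = 35 ± 3.3024 = (31.6976, 38.3024)

Rounded to 2 decimal places:

(31.70, 38.30)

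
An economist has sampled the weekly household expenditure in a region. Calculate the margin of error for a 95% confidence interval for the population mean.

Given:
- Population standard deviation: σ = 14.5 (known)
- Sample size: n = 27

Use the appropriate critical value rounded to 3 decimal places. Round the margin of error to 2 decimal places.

The population standard deviation σ is known, so use the z-interval margin of error formula.

For 95% confidence, z* = 1.96 (from standard normal table)

Margin of error formula for z-interval: E = z* × σ/√n

E = 1.96 × 14.5/√27
  = 1.96 × 2.790526
  = 5.4694

Rounded to 2 decimal places:

5.47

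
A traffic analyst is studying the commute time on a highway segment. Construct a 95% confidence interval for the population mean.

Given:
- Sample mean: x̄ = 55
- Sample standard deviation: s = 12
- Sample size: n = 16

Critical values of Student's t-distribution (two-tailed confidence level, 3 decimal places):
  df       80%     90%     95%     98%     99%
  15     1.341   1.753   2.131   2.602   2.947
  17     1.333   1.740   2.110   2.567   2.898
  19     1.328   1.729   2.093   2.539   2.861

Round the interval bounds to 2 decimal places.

The population standard deviation σ is unknown (only the sample standard deviation s is given), so use a t-interval with df = n - 1 = 16 - 1 = 15.

For 95% confidence with df = 15, t* = 2.131 (from t-table)

Standard error: SE = s/√n = 12/√16 = 3.000000

Margin of error: E = t* × SE = 2.131 × 3.000000 = 6.3930

T-interval: x̄ ± E = 55 ± 6.3930 = (48.6070, 61.3930)

Rounded to 2 decimal places:

(48.61, 61.39)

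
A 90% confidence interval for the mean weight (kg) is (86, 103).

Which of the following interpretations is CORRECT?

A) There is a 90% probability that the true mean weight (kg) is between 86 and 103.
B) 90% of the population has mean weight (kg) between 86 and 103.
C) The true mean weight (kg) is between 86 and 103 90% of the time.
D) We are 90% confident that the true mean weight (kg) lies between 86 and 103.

A confidence interval represents our confidence in the procedure, not a probability statement about the parameter.

Key concept: If we repeated this sampling process many times and computed a 90% CI each time, about 90% of those intervals would contain the true population parameter.

For this specific interval (86, 103):
- Midpoint (point estimate): 94.5
- Margin of error: 8.5

The correct interpretation is the one stating confidence that the true parameter lies in the interval — option D.

D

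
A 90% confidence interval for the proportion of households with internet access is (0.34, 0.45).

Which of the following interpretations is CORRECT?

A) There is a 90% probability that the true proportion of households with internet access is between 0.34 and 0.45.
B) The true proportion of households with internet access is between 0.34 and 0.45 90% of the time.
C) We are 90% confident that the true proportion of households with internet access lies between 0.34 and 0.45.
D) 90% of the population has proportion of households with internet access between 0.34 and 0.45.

A confidence interval represents our confidence in the procedure, not a probability statement about the parameter.

Key concept: If we repeated this sampling process many times and computed a 90% CI each time, about 90% of those intervals would contain the true population parameter.

For this specific interval (0.34, 0.45):
- Midpoint (point estimate): 0.395
- Margin of error: 0.055

The correct interpretation is the one stating confidence that the true parameter lies in the interval — option C.

C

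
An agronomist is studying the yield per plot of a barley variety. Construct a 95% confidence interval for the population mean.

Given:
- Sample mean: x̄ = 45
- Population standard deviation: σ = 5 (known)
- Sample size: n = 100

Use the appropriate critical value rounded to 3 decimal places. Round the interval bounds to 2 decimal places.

The population standard deviation σ is known, so use a z-interval (standard normal critical value).

For 95% confidence, z* = 1.96 (from standard normal table)

Standard error: SE = σ/√n = 5/√100 = 0.500000

Margin of error: E = z* × SE = 1.96 × 0.500000 = 0.9800

Z-interval: x̄ ± E = 45 ± 0.9800 = (44.0200, 45.9800)

Rounded to 2 decimal places:

(44.02, 45.98)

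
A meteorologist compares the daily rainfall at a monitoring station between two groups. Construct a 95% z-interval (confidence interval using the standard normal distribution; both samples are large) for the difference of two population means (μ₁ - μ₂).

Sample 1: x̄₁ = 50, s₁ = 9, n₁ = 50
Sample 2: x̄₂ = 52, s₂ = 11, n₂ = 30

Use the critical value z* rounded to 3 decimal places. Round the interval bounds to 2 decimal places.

Both samples are large (n₁ = 50 ≥ 30, n₂ = 30 ≥ 30), so a z-interval for the difference of means applies.

Point estimate: x̄₁ - x̄₂ = 50 - 52 = -2

Standard error: SE = √(s₁²/n₁ + s₂²/n₂)
= √(9²/50 + 11²/30)
= √(1.620000 + 4.033333)
= 2.377674

For 95% confidence, z* = 1.96 (from standard normal table)
Margin of error: E = z* × SE = 1.96 × 2.377674 = 4.6602

Z-interval: (x̄₁ - x̄₂) ± E = -2 ± 4.6602 = (-6.6602, 2.6602)

Rounded to 2 decimal places:

(-6.66, 2.66)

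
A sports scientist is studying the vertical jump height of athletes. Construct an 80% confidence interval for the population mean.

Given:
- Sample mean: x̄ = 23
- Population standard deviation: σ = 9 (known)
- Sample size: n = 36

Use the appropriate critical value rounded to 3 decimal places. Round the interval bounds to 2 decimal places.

The population standard deviation σ is known, so use a z-interval (standard normal critical value).

For 80% confidence, z* = 1.282 (from standard normal table)

Standard error: SE = σ/√n = 9/√36 = 1.500000

Margin of error: E = z* × SE = 1.282 × 1.500000 = 1.9230

Z-interval: x̄ ± E = 23 ± 1.9230 = (21.0770, 24.9230)

Rounded to 2 decimal places:

(21.08, 24.92)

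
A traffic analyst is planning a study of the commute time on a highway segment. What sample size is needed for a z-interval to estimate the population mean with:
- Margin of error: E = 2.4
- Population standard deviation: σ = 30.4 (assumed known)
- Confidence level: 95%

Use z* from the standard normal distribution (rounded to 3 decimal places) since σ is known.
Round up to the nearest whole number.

Using z* since population σ is known (z-interval formula).

For 95% confidence, z* = 1.96 (from standard normal table)

Sample size formula for z-interval: n = (z*σ/E)²

n = (1.96 × 30.4 / 2.4)²
  = (24.826667)²
  = 616.3634

Round up to the nearest whole number: n = 617

617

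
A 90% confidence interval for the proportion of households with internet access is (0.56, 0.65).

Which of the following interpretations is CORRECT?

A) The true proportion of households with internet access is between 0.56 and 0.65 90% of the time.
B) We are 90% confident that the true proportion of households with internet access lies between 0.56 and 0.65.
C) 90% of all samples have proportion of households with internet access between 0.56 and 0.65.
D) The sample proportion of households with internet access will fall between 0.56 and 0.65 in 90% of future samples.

A confidence interval represents our confidence in the procedure, not a probability statement about the parameter.

Key concept: If we repeated this sampling process many times and computed a 90% CI each time, about 90% of those intervals would contain the true population parameter.

For this specific interval (0.56, 0.65):
- Midpoint (point estimate): 0.605
- Margin of error: 0.045

The correct interpretation is the one stating confidence that the true parameter lies in the interval — option B.

B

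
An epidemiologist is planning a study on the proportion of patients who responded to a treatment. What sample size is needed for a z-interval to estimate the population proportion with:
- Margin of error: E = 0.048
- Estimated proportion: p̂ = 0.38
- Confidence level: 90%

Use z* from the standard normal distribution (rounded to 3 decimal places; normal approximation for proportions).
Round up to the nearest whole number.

Using z* for proportion z-interval (normal approximation).

For 90% confidence, z* = 1.645 (from standard normal table)

Sample size formula for proportion z-interval: n = z*²p̂(1-p̂)/E²

n = 1.645² × 0.38 × 0.62 / 0.048²
  = 2.706025 × 0.2356 / 0.002304
  = 276.7098

Round up to the nearest whole number: n = 277

277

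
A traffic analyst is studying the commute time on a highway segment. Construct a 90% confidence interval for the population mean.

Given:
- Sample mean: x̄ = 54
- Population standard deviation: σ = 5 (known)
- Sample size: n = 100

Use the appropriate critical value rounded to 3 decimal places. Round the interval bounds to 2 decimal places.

The population standard deviation σ is known, so use a z-interval (standard normal critical value).

For 90% confidence, z* = 1.645 (from standard normal table)

Standard error: SE = σ/√n = 5/√100 = 0.500000

Margin of error: E = z* × SE = 1.645 × 0.500000 = 0.8225

Z-interval: x̄ ± E = 54 ± 0.8225 = (53.1775, 54.8225)

Rounded to 2 decimal places:

(53.18, 54.82)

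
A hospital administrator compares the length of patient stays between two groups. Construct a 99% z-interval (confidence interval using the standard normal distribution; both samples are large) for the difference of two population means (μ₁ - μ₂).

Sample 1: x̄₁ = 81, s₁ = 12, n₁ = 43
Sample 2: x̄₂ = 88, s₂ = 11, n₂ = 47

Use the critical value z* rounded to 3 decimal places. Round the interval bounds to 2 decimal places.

Both samples are large (n₁ = 43 ≥ 30, n₂ = 47 ≥ 30), so a z-interval for the difference of means applies.

Point estimate: x̄₁ - x̄₂ = 81 - 88 = -7

Standard error: SE = √(s₁²/n₁ + s₂²/n₂)
= √(12²/43 + 11²/47)
= √(3.348837 + 2.574468)
= 2.433784

For 99% confidence, z* = 2.576 (from standard normal table)
Margin of error: E = z* × SE = 2.576 × 2.433784 = 6.2694

Z-interval: (x̄₁ - x̄₂) ± E = -7 ± 6.2694 = (-13.2694, -0.7306)

Rounded to 2 decimal places:

(-13.27, -0.73)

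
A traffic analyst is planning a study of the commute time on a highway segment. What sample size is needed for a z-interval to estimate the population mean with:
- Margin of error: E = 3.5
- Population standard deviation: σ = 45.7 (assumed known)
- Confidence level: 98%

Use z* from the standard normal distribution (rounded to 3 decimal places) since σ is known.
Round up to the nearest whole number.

Using z* since population σ is known (z-interval formula).

For 98% confidence, z* = 2.326 (from standard normal table)

Sample size formula for z-interval: n = (z*σ/E)²

n = (2.326 × 45.7 / 3.5)²
  = (30.370914)²
  = 922.3924

Round up to the nearest whole number: n = 923

923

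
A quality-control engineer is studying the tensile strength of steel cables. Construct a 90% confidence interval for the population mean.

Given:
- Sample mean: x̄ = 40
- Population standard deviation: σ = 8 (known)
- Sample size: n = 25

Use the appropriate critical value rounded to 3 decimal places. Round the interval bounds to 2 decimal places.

The population standard deviation σ is known, so use a z-interval (standard normal critical value).

For 90% confidence, z* = 1.645 (from standard normal table)

Standard error: SE = σ/√n = 8/√25 = 1.600000

Margin of error: E = z* × SE = 1.645 × 1.600000 = 2.6320

Z-interval: x̄ ± E = 40 ± 2.6320 = (37.3680, 42.6320)

Rounded to 2 decimal places:

(37.37, 42.63)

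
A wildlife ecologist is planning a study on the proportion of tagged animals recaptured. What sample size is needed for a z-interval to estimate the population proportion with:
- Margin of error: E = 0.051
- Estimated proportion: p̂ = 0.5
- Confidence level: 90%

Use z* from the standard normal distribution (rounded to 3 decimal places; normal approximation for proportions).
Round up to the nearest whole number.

Using z* for proportion z-interval (normal approximation).

For 90% confidence, z* = 1.645 (from standard normal table)

Sample size formula for proportion z-interval: n = z*²p̂(1-p̂)/E²

n = 1.645² × 0.5 × 0.5 / 0.051²
  = 2.706025 × 0.25 / 0.002601
  = 260.0947

Round up to the nearest whole number: n = 261

261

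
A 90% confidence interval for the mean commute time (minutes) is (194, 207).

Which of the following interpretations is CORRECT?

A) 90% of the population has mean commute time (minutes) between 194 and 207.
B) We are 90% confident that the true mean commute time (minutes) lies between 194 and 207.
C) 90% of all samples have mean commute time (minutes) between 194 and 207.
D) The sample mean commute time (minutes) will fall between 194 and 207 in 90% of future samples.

A confidence interval represents our confidence in the procedure, not a probability statement about the parameter.

Key concept: If we repeated this sampling process many times and computed a 90% CI each time, about 90% of those intervals would contain the true population parameter.

For this specific interval (194, 207):
- Midpoint (point estimate): 200.5
- Margin of error: 6.5

The correct interpretation is the one stating confidence that the true parameter lies in the interval — option B.

B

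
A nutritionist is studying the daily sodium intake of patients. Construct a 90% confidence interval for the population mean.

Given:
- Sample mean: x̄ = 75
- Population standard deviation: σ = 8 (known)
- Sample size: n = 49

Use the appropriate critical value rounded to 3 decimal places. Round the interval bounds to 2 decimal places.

The population standard deviation σ is known, so use a z-interval (standard normal critical value).

For 90% confidence, z* = 1.645 (from standard normal table)

Standard error: SE = σ/√n = 8/√49 = 1.142857

Margin of error: E = z* × SE = 1.645 × 1.142857 = 1.8800

Z-interval: x̄ ± E = 75 ± 1.8800 = (73.1200, 76.8800)

Rounded to 2 decimal places:

(73.12, 76.88)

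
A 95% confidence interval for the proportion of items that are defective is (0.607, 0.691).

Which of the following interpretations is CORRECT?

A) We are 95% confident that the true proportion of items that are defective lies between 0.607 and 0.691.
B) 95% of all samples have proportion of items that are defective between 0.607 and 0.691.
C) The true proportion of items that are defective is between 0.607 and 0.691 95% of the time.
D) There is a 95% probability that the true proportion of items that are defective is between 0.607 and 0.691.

A confidence interval represents our confidence in the procedure, not a probability statement about the parameter.

Key concept: If we repeated this sampling process many times and computed a 95% CI each time, about 95% of those intervals would contain the true population parameter.

For this specific interval (0.607, 0.691):
- Midpoint (point estimate): 0.649
- Margin of error: 0.042

The correct interpretation is the one stating confidence that the true parameter lies in the interval — option A.

A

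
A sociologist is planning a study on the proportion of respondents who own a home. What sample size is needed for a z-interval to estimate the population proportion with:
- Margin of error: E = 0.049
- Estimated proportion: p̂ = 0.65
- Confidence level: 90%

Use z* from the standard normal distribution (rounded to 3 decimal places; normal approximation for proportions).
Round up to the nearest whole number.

Using z* for proportion z-interval (normal approximation).

For 90% confidence, z* = 1.645 (from standard normal table)

Sample size formula for proportion z-interval: n = z*²p̂(1-p̂)/E²

n = 1.645² × 0.65 × 0.35 / 0.049²
  = 2.706025 × 0.2275 / 0.002401
  = 256.4018

Round up to the nearest whole number: n = 257

257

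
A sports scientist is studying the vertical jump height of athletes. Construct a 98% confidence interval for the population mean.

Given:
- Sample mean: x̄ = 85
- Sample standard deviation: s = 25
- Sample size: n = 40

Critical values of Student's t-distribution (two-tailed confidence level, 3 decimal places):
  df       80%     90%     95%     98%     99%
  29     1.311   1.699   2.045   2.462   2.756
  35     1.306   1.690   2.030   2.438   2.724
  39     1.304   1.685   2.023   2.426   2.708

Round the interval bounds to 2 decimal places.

The population standard deviation σ is unknown (only the sample standard deviation s is given), so use a t-interval with df = n - 1 = 40 - 1 = 39.

For 98% confidence with df = 39, t* = 2.426 (from t-table)

Standard error: SE = s/√n = 25/√40 = 3.952847

Margin of error: E = t* × SE = 2.426 × 3.952847 = 9.5896

T-interval: x̄ ± E = 85 ± 9.5896 = (75.4104, 94.5896)

Rounded to 2 decimal places:

(75.41, 94.59)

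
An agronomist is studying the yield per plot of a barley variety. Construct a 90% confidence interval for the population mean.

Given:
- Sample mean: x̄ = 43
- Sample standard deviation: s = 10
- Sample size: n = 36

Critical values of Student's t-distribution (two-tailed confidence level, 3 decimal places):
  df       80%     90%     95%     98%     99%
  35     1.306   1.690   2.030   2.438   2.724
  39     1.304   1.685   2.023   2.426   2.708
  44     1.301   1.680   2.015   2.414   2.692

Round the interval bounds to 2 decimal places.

The population standard deviation σ is unknown (only the sample standard deviation s is given), so use a t-interval with df = n - 1 = 36 - 1 = 35.

For 90% confidence with df = 35, t* = 1.690 (from t-table)

Standard error: SE = s/√n = 10/√36 = 1.666667

Margin of error: E = t* × SE = 1.690 × 1.666667 = 2.8167

T-interval: x̄ ± E = 43 ± 2.8167 = (40.1833, 45.8167)

Rounded to 2 decimal places:

(40.18, 45.82)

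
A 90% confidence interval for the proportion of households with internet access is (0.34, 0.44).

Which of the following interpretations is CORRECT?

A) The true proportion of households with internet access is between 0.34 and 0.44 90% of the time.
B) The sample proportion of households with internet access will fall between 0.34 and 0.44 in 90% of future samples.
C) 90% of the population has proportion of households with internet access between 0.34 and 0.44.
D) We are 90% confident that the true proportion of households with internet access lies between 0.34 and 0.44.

A confidence interval represents our confidence in the procedure, not a probability statement about the parameter.

Key concept: If we repeated this sampling process many times and computed a 90% CI each time, about 90% of those intervals would contain the true population parameter.

For this specific interval (0.34, 0.44):
- Midpoint (point estimate): 0.39
- Margin of error: 0.05

The correct interpretation is the one stating confidence that the true parameter lies in the interval — option D.

D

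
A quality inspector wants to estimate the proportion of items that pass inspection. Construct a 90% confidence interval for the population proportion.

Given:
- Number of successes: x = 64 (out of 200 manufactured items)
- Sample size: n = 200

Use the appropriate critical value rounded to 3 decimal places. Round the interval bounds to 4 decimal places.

Sample proportion: p̂ = 64/200 = 0.320000

Check conditions for normal approximation:
  np̂ = 64 ≥ 10 ✓
  n(1-p̂) = 136 ≥ 10 ✓

The sample is large enough, so use a z-interval (normal approximation) for the proportion.

For 90% confidence, z* = 1.645 (from standard normal table)

Standard error: SE = √(p̂(1-p̂)/n) = √(0.320000×0.680000/200) = 0.03298485

Margin of error: E = z* × SE = 1.645 × 0.03298485 = 0.054260

Z-interval: p̂ ± E = 0.320000 ± 0.054260 = (0.265740, 0.374260)

Rounded to 4 decimal places:

(0.2657, 0.3743)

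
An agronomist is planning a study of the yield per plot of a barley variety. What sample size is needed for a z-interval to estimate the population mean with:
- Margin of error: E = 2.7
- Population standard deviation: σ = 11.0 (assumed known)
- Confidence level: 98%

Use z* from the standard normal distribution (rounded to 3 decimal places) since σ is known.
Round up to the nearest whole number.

Using z* since population σ is known (z-interval formula).

For 98% confidence, z* = 2.326 (from standard normal table)

Sample size formula for z-interval: n = (z*σ/E)²

n = (2.326 × 11.0 / 2.7)²
  = (9.476296)²
  = 89.8002

Round up to the nearest whole number: n = 90

90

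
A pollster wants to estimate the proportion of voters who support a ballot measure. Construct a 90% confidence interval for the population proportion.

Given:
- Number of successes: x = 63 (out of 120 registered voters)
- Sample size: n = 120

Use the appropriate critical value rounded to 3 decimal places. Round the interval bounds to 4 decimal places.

Sample proportion: p̂ = 63/120 = 0.525000

Check conditions for normal approximation:
  np̂ = 63 ≥ 10 ✓
  n(1-p̂) = 57 ≥ 10 ✓

The sample is large enough, so use a z-interval (normal approximation) for the proportion.

For 90% confidence, z* = 1.645 (from standard normal table)

Standard error: SE = √(p̂(1-p̂)/n) = √(0.525000×0.475000/120) = 0.04558646

Margin of error: E = z* × SE = 1.645 × 0.04558646 = 0.074990

Z-interval: p̂ ± E = 0.525000 ± 0.074990 = (0.450010, 0.599990)

Rounded to 4 decimal places:

(0.4500, 0.6000)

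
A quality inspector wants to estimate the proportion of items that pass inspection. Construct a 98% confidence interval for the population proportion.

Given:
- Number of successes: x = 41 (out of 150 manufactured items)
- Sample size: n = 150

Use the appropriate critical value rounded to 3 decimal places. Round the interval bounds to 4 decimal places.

Sample proportion: p̂ = 41/150 = 0.273333

Check conditions for normal approximation:
  np̂ = 41 ≥ 10 ✓
  n(1-p̂) = 109 ≥ 10 ✓

The sample is large enough, so use a z-interval (normal approximation) for the proportion.

For 98% confidence, z* = 2.326 (from standard normal table)

Standard error: SE = √(p̂(1-p̂)/n) = √(0.273333×0.726667/150) = 0.03638885

Margin of error: E = z* × SE = 2.326 × 0.03638885 = 0.084640

Z-interval: p̂ ± E = 0.273333 ± 0.084640 = (0.188693, 0.357974)

Rounded to 4 decimal places:

(0.1887, 0.3580)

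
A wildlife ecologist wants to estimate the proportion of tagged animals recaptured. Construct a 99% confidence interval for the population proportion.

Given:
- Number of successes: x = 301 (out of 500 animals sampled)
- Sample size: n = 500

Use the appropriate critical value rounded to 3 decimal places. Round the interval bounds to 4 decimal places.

Sample proportion: p̂ = 301/500 = 0.602000

Check conditions for normal approximation:
  np̂ = 301 ≥ 10 ✓
  n(1-p̂) = 199 ≥ 10 ✓

The sample is large enough, so use a z-interval (normal approximation) for the proportion.

For 99% confidence, z* = 2.576 (from standard normal table)

Standard error: SE = √(p̂(1-p̂)/n) = √(0.602000×0.398000/500) = 0.02189045

Margin of error: E = z* × SE = 2.576 × 0.02189045 = 0.056390

Z-interval: p̂ ± E = 0.602000 ± 0.056390 = (0.545610, 0.658390)

Rounded to 4 decimal places:

(0.5456, 0.6584)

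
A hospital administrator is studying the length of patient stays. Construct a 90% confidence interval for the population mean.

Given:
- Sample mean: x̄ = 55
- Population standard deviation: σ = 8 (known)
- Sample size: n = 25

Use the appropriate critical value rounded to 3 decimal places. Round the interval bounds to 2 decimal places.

The population standard deviation σ is known, so use a z-interval (standard normal critical value).

For 90% confidence, z* = 1.645 (from standard normal table)

Standard error: SE = σ/√n = 8/√25 = 1.600000

Margin of error: E = z* × SE = 1.645 × 1.600000 = 2.6320

Z-interval: x̄ ± E = 55 ± 2.6320 = (52.3680, 57.6320)

Rounded to 2 decimal places:

(52.37, 57.63)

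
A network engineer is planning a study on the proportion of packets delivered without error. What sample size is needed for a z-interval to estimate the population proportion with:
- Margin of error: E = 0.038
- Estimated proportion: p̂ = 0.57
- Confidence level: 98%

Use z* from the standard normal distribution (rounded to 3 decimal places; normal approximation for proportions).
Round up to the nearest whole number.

Using z* for proportion z-interval (normal approximation).

For 98% confidence, z* = 2.326 (from standard normal table)

Sample size formula for proportion z-interval: n = z*²p̂(1-p̂)/E²

n = 2.326² × 0.57 × 0.43 / 0.038²
  = 5.410276 × 0.2451 / 0.001444
  = 918.3232

Round up to the nearest whole number: n = 919

919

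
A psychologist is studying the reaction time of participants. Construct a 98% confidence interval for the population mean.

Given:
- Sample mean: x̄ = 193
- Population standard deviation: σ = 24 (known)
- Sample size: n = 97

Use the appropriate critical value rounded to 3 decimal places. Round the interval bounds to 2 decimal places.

The population standard deviation σ is known, so use a z-interval (standard normal critical value).

For 98% confidence, z* = 2.326 (from standard normal table)

Standard error: SE = σ/√n = 24/√97 = 2.436831

Margin of error: E = z* × SE = 2.326 × 2.436831 = 5.6681

Z-interval: x̄ ± E = 193 ± 5.6681 = (187.3319, 198.6681)

Rounded to 2 decimal places:

(187.33, 198.67)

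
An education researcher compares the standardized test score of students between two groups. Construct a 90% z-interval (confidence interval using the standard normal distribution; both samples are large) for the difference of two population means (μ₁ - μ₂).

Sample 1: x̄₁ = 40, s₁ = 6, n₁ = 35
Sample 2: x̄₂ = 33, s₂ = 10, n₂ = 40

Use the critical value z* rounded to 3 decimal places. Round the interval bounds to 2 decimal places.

Both samples are large (n₁ = 35 ≥ 30, n₂ = 40 ≥ 30), so a z-interval for the difference of means applies.

Point estimate: x̄₁ - x̄₂ = 40 - 33 = 7

Standard error: SE = √(s₁²/n₁ + s₂²/n₂)
= √(6²/35 + 10²/40)
= √(1.028571 + 2.500000)
= 1.878449

For 90% confidence, z* = 1.645 (from standard normal table)
Margin of error: E = z* × SE = 1.645 × 1.878449 = 3.0900

Z-interval: (x̄₁ - x̄₂) ± E = 7 ± 3.0900 = (3.9100, 10.0900)

Rounded to 2 decimal places:

(3.91, 10.09)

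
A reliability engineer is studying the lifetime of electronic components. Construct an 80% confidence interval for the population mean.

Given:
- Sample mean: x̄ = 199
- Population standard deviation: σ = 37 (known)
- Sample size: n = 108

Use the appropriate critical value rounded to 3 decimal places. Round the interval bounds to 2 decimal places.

The population standard deviation σ is known, so use a z-interval (standard normal critical value).

For 80% confidence, z* = 1.282 (from standard normal table)

Standard error: SE = σ/√n = 37/√108 = 3.560327

Margin of error: E = z* × SE = 1.282 × 3.560327 = 4.5643

Z-interval: x̄ ± E = 199 ± 4.5643 = (194.4357, 203.5643)

Rounded to 2 decimal places:

(194.44, 203.56)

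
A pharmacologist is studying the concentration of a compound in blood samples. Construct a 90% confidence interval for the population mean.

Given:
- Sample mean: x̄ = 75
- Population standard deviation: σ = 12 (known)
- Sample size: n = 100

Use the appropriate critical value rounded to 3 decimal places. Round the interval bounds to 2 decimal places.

The population standard deviation σ is known, so use a z-interval (standard normal critical value).

For 90% confidence, z* = 1.645 (from standard normal table)

Standard error: SE = σ/√n = 12/√100 = 1.200000

Margin of error: E = z* × SE = 1.645 × 1.200000 = 1.9740

Z-interval: x̄ ± E = 75 ± 1.9740 = (73.0260, 76.9740)

Rounded to 2 decimal places:

(73.03, 76.97)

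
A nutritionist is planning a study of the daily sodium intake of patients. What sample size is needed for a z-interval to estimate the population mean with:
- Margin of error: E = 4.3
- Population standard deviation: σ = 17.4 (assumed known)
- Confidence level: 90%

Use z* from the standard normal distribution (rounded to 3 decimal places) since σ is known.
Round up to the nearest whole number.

Using z* since population σ is known (z-interval formula).

For 90% confidence, z* = 1.645 (from standard normal table)

Sample size formula for z-interval: n = (z*σ/E)²

n = (1.645 × 17.4 / 4.3)²
  = (6.656512)²
  = 44.3091

Round up to the nearest whole number: n = 45

45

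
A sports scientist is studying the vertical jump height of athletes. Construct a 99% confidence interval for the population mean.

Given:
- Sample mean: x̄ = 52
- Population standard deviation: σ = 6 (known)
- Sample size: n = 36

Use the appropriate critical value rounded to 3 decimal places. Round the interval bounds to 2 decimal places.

The population standard deviation σ is known, so use a z-interval (standard normal critical value).

For 99% confidence, z* = 2.576 (from standard normal table)

Standard error: SE = σ/√n = 6/√36 = 1.000000

Margin of error: E = z* × SE = 2.576 × 1.000000 = 2.5760

Z-interval: x̄ ± E = 52 ± 2.5760 = (49.4240, 54.5760)

Rounded to 2 decimal places:

(49.42, 54.58)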